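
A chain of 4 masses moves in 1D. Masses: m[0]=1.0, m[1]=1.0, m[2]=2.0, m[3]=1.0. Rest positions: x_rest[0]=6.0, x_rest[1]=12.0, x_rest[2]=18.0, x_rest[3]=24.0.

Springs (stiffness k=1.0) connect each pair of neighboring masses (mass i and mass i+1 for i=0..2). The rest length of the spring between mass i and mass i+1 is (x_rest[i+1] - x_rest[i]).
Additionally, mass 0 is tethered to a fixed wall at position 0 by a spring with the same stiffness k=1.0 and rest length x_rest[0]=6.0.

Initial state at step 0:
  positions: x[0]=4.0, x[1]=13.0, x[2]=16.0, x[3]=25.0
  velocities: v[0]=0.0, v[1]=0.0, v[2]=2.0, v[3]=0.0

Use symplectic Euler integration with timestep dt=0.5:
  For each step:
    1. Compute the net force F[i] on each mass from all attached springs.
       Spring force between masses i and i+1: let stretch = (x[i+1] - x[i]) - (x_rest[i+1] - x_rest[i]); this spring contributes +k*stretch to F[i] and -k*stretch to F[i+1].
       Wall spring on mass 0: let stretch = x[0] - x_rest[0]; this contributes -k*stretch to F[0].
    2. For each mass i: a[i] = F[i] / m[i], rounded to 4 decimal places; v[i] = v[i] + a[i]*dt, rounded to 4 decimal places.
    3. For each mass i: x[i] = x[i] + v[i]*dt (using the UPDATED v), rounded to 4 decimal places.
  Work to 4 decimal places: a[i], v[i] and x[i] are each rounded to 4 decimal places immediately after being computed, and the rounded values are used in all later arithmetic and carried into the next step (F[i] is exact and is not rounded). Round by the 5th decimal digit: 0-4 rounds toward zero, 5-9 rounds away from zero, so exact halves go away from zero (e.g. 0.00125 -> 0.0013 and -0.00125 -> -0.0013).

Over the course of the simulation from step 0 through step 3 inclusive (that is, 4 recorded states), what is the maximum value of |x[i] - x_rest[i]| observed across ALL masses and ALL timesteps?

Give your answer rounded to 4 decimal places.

Answer: 2.6016

Derivation:
Step 0: x=[4.0000 13.0000 16.0000 25.0000] v=[0.0000 0.0000 2.0000 0.0000]
Step 1: x=[5.2500 11.5000 17.7500 24.2500] v=[2.5000 -3.0000 3.5000 -1.5000]
Step 2: x=[6.7500 10.0000 19.5313 23.3750] v=[3.0000 -3.0000 3.5625 -1.7500]
Step 3: x=[7.3750 10.0704 20.6016 23.0391] v=[1.2500 0.1407 2.1406 -0.6719]
Max displacement = 2.6016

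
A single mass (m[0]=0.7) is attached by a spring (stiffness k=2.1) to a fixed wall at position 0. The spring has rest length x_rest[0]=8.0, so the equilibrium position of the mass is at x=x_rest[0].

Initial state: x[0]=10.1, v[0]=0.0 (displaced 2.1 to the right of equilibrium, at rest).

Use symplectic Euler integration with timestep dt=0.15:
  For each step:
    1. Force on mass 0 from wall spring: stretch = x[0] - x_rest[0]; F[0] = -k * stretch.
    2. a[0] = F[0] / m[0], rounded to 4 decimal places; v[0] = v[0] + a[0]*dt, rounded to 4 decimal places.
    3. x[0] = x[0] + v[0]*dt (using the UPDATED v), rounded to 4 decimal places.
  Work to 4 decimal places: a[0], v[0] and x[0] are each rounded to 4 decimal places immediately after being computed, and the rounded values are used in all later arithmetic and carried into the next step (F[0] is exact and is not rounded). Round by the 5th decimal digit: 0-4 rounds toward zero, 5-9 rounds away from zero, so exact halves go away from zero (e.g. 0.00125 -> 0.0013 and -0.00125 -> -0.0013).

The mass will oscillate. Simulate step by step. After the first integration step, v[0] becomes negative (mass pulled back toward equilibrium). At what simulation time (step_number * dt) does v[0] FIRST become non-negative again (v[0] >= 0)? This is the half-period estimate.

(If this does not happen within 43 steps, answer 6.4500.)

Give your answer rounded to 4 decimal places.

Step 0: x=[10.1000] v=[0.0000]
Step 1: x=[9.9583] v=[-0.9450]
Step 2: x=[9.6844] v=[-1.8262]
Step 3: x=[9.2968] v=[-2.5842]
Step 4: x=[8.8216] v=[-3.1678]
Step 5: x=[8.2910] v=[-3.5375]
Step 6: x=[7.7407] v=[-3.6685]
Step 7: x=[7.2079] v=[-3.5518]
Step 8: x=[6.7286] v=[-3.1954]
Step 9: x=[6.3351] v=[-2.6233]
Step 10: x=[6.0540] v=[-1.8741]
Step 11: x=[5.9042] v=[-0.9984]
Step 12: x=[5.8959] v=[-0.0553]
Step 13: x=[6.0296] v=[0.8915]
First v>=0 after going negative at step 13, time=1.9500

Answer: 1.9500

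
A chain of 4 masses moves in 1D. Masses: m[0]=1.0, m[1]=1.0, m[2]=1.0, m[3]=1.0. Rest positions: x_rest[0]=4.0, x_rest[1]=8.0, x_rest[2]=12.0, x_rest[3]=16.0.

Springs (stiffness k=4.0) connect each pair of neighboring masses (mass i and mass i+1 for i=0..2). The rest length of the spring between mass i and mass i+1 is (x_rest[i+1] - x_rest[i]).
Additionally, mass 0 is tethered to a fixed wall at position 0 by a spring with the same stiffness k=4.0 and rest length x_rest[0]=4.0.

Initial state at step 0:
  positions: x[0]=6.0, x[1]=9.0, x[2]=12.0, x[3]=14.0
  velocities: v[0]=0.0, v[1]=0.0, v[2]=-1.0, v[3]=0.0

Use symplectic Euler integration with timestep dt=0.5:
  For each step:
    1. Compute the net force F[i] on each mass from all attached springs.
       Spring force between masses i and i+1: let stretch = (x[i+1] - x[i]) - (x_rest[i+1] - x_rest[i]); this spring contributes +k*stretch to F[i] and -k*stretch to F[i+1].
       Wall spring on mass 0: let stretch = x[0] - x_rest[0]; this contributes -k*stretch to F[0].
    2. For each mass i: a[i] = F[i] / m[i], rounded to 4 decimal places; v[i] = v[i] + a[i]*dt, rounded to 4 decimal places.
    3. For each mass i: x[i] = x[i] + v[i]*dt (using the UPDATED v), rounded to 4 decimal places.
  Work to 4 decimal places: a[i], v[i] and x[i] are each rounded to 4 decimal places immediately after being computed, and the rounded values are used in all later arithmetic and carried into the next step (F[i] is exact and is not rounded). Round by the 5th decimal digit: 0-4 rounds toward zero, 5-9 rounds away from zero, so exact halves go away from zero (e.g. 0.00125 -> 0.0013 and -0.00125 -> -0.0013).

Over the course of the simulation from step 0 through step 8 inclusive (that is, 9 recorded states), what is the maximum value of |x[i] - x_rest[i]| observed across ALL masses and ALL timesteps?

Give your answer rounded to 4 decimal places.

Answer: 3.5000

Derivation:
Step 0: x=[6.0000 9.0000 12.0000 14.0000] v=[0.0000 0.0000 -1.0000 0.0000]
Step 1: x=[3.0000 9.0000 10.5000 16.0000] v=[-6.0000 0.0000 -3.0000 4.0000]
Step 2: x=[3.0000 4.5000 13.0000 16.5000] v=[0.0000 -9.0000 5.0000 1.0000]
Step 3: x=[1.5000 7.0000 10.5000 17.5000] v=[-3.0000 5.0000 -5.0000 2.0000]
Step 4: x=[4.0000 7.5000 11.5000 15.5000] v=[5.0000 1.0000 2.0000 -4.0000]
Step 5: x=[6.0000 8.5000 12.5000 13.5000] v=[4.0000 2.0000 2.0000 -4.0000]
Step 6: x=[4.5000 11.0000 10.5000 14.5000] v=[-3.0000 5.0000 -4.0000 2.0000]
Step 7: x=[5.0000 6.5000 13.0000 15.5000] v=[1.0000 -9.0000 5.0000 2.0000]
Step 8: x=[2.0000 7.0000 11.5000 18.0000] v=[-6.0000 1.0000 -3.0000 5.0000]
Max displacement = 3.5000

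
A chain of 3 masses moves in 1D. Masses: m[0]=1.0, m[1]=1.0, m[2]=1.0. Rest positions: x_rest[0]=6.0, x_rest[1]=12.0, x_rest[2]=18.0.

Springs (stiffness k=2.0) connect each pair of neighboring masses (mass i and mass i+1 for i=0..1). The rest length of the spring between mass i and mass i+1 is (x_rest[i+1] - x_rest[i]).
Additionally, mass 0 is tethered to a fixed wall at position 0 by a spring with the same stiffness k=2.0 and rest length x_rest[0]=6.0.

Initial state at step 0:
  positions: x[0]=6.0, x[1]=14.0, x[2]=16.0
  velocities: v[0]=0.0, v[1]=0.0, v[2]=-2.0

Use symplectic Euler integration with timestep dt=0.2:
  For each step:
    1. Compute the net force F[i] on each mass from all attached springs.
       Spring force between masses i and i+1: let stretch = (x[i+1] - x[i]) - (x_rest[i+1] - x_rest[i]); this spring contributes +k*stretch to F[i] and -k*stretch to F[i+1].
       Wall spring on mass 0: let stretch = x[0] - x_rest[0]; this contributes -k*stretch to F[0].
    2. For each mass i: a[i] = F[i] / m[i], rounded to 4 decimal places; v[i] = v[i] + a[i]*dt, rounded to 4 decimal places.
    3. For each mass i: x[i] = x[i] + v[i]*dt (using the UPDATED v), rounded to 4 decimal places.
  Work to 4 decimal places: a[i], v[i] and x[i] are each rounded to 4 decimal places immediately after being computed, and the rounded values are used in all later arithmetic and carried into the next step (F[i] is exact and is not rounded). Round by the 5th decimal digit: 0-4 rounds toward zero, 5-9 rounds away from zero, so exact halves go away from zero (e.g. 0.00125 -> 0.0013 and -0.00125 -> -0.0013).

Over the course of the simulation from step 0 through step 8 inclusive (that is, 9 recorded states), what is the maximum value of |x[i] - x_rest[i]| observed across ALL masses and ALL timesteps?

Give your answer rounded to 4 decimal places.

Step 0: x=[6.0000 14.0000 16.0000] v=[0.0000 0.0000 -2.0000]
Step 1: x=[6.1600 13.5200 15.9200] v=[0.8000 -2.4000 -0.4000]
Step 2: x=[6.4160 12.6432 16.1280] v=[1.2800 -4.3840 1.0400]
Step 3: x=[6.6569 11.5470 16.5372] v=[1.2045 -5.4810 2.0461]
Step 4: x=[6.7565 10.4588 17.0272] v=[0.4978 -5.4410 2.4500]
Step 5: x=[6.6117 9.5999 17.4717] v=[-0.7239 -4.2946 2.2226]
Step 6: x=[6.1770 9.1317 17.7665] v=[-2.1733 -2.3412 1.4739]
Step 7: x=[5.4846 9.1179 17.8505] v=[-3.4622 -0.0692 0.4200]
Step 8: x=[4.6441 9.5120 17.7159] v=[-4.2027 1.9705 -0.6730]
Max displacement = 2.8821

Answer: 2.8821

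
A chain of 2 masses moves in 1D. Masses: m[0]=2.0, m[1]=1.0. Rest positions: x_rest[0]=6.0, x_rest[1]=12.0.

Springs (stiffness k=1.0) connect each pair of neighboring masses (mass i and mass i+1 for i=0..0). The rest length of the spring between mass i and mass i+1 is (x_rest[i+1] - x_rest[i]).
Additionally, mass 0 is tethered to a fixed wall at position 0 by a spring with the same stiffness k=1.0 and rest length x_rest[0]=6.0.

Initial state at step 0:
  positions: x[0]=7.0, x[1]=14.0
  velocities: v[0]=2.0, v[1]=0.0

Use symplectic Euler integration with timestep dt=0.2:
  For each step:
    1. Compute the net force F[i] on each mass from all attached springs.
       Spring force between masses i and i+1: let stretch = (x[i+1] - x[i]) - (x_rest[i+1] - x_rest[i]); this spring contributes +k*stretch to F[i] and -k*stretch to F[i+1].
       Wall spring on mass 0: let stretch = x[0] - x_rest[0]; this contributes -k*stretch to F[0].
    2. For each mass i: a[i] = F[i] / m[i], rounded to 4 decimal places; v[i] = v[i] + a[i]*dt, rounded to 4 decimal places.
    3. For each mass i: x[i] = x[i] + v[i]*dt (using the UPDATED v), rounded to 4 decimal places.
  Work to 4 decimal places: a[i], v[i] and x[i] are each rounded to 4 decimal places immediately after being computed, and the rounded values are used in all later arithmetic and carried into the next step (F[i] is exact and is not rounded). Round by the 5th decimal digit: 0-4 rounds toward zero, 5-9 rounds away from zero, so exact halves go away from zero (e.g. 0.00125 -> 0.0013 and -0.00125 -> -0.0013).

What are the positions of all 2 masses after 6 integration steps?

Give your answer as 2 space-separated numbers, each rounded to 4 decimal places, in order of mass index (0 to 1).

Answer: 8.8407 13.7557

Derivation:
Step 0: x=[7.0000 14.0000] v=[2.0000 0.0000]
Step 1: x=[7.4000 13.9600] v=[2.0000 -0.2000]
Step 2: x=[7.7832 13.8976] v=[1.9160 -0.3120]
Step 3: x=[8.1330 13.8306] v=[1.7491 -0.3349]
Step 4: x=[8.4341 13.7757] v=[1.5056 -0.2744]
Step 5: x=[8.6734 13.7472] v=[1.1963 -0.1427]
Step 6: x=[8.8407 13.7557] v=[0.8363 0.0425]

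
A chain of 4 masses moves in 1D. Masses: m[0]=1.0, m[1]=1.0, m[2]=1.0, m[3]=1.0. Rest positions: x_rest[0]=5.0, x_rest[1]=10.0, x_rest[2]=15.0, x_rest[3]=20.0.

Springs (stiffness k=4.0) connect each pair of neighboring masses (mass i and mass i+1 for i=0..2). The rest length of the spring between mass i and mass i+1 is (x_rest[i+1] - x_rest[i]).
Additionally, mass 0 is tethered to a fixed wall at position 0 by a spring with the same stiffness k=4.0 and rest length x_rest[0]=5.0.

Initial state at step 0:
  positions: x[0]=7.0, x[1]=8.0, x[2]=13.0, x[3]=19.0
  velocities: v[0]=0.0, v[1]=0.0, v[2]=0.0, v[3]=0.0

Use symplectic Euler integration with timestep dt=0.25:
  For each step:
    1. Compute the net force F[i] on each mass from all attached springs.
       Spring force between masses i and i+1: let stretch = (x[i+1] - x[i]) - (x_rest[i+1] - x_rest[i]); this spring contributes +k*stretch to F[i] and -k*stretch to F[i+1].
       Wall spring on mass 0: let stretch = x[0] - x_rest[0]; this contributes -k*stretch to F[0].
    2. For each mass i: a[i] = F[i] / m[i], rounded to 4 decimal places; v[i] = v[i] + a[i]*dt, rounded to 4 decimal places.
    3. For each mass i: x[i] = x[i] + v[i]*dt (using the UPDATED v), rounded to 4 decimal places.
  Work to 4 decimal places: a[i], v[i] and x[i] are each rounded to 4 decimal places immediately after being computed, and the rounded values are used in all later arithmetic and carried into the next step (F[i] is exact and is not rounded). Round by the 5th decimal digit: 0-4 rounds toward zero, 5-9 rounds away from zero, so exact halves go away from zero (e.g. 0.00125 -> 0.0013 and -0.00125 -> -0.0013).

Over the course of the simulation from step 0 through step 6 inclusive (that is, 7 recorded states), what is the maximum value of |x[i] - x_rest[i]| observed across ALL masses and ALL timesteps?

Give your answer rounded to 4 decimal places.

Answer: 2.7031

Derivation:
Step 0: x=[7.0000 8.0000 13.0000 19.0000] v=[0.0000 0.0000 0.0000 0.0000]
Step 1: x=[5.5000 9.0000 13.2500 18.7500] v=[-6.0000 4.0000 1.0000 -1.0000]
Step 2: x=[3.5000 10.1875 13.8125 18.3750] v=[-8.0000 4.7500 2.2500 -1.5000]
Step 3: x=[2.2969 10.6094 14.6094 18.1094] v=[-4.8125 1.6875 3.1875 -1.0625]
Step 4: x=[2.5977 9.9532 15.2813 18.2188] v=[1.2031 -2.6250 2.6875 0.4375]
Step 5: x=[4.0879 8.7901 15.3555 18.8438] v=[5.9609 -4.6524 0.2969 2.5000]
Step 6: x=[5.7317 8.0928 14.6605 19.8467] v=[6.5752 -2.7892 -2.7802 4.0117]
Max displacement = 2.7031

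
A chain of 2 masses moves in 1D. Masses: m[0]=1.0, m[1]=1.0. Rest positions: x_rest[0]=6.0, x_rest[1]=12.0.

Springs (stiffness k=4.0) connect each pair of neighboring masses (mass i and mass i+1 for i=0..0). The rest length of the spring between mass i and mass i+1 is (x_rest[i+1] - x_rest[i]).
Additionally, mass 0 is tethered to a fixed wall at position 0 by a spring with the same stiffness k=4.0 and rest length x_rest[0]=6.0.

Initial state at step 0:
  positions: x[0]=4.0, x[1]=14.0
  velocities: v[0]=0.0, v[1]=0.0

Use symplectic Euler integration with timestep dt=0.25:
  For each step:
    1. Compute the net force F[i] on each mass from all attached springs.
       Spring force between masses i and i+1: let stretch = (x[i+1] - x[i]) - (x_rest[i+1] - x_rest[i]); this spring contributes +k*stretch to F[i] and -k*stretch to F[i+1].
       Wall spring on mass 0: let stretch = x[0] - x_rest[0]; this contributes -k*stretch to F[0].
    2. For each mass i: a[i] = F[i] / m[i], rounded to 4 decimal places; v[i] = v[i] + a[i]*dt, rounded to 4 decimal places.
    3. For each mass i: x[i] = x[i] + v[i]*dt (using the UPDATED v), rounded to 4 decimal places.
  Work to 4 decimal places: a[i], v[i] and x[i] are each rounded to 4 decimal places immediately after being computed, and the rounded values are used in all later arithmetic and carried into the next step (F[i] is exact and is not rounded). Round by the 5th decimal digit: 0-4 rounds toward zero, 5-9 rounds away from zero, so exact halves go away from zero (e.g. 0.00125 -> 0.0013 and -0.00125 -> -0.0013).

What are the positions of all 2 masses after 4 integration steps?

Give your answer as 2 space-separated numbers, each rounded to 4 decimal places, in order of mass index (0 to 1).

Answer: 8.1641 10.7969

Derivation:
Step 0: x=[4.0000 14.0000] v=[0.0000 0.0000]
Step 1: x=[5.5000 13.0000] v=[6.0000 -4.0000]
Step 2: x=[7.5000 11.6250] v=[8.0000 -5.5000]
Step 3: x=[8.6563 10.7188] v=[4.6250 -3.6250]
Step 4: x=[8.1641 10.7969] v=[-1.9688 0.3125]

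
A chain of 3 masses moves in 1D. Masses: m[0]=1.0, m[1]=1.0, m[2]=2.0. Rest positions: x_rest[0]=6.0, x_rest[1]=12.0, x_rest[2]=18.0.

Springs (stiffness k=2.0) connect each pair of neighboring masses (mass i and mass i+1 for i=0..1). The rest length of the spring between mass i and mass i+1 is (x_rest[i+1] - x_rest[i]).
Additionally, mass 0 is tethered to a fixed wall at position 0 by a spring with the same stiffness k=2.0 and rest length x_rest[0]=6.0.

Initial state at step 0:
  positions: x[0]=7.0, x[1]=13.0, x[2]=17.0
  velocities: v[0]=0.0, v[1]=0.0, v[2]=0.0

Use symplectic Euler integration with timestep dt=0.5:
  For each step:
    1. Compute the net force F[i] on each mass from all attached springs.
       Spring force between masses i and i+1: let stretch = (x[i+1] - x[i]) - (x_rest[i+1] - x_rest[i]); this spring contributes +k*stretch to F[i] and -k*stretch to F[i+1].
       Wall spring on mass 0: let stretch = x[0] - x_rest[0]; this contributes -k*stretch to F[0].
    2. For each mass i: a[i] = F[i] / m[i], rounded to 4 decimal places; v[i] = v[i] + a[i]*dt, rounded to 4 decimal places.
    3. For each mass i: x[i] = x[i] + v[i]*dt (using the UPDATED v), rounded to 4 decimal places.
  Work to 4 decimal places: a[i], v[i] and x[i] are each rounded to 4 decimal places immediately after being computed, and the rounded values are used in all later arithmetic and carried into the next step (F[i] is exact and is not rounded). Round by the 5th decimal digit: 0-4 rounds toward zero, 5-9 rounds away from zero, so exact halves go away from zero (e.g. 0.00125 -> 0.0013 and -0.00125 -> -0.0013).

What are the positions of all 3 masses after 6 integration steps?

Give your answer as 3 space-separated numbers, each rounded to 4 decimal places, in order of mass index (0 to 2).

Answer: 7.0918 12.3937 17.6656

Derivation:
Step 0: x=[7.0000 13.0000 17.0000] v=[0.0000 0.0000 0.0000]
Step 1: x=[6.5000 12.0000 17.5000] v=[-1.0000 -2.0000 1.0000]
Step 2: x=[5.5000 11.0000 18.1250] v=[-2.0000 -2.0000 1.2500]
Step 3: x=[4.5000 10.8125 18.4688] v=[-2.0000 -0.3750 0.6875]
Step 4: x=[4.4063 11.2969 18.3985] v=[-0.1875 0.9688 -0.1407]
Step 5: x=[5.5547 11.8868 18.0528] v=[2.2968 1.1798 -0.6915]
Step 6: x=[7.0918 12.3937 17.6656] v=[3.0742 1.0137 -0.7745]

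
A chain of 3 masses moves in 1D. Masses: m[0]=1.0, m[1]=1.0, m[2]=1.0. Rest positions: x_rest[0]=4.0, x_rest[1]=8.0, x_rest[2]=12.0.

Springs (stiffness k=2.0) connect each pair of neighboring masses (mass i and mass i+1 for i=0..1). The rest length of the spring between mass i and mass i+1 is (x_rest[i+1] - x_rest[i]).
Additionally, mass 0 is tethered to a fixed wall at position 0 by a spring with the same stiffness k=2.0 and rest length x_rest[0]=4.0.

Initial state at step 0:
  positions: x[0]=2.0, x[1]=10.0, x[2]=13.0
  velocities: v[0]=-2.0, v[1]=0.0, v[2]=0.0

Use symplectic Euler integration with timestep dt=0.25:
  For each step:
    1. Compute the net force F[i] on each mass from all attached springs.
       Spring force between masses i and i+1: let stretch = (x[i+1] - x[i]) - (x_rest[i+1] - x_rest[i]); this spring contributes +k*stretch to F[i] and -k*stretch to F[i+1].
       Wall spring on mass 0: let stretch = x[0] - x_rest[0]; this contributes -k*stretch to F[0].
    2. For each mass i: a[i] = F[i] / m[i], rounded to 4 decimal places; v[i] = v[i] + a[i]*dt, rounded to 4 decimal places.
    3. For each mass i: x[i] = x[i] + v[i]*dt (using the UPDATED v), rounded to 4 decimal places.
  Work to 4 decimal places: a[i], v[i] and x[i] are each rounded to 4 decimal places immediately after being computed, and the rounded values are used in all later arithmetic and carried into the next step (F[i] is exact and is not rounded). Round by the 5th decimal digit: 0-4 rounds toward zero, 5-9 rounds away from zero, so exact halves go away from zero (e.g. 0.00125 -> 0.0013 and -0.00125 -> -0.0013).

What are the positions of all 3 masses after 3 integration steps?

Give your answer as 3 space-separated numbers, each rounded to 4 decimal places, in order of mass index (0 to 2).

Answer: 4.2325 7.2480 13.3184

Derivation:
Step 0: x=[2.0000 10.0000 13.0000] v=[-2.0000 0.0000 0.0000]
Step 1: x=[2.2500 9.3750 13.1250] v=[1.0000 -2.5000 0.5000]
Step 2: x=[3.1094 8.3281 13.2813] v=[3.4375 -4.1875 0.6250]
Step 3: x=[4.2325 7.2480 13.3184] v=[4.4922 -4.3203 0.1484]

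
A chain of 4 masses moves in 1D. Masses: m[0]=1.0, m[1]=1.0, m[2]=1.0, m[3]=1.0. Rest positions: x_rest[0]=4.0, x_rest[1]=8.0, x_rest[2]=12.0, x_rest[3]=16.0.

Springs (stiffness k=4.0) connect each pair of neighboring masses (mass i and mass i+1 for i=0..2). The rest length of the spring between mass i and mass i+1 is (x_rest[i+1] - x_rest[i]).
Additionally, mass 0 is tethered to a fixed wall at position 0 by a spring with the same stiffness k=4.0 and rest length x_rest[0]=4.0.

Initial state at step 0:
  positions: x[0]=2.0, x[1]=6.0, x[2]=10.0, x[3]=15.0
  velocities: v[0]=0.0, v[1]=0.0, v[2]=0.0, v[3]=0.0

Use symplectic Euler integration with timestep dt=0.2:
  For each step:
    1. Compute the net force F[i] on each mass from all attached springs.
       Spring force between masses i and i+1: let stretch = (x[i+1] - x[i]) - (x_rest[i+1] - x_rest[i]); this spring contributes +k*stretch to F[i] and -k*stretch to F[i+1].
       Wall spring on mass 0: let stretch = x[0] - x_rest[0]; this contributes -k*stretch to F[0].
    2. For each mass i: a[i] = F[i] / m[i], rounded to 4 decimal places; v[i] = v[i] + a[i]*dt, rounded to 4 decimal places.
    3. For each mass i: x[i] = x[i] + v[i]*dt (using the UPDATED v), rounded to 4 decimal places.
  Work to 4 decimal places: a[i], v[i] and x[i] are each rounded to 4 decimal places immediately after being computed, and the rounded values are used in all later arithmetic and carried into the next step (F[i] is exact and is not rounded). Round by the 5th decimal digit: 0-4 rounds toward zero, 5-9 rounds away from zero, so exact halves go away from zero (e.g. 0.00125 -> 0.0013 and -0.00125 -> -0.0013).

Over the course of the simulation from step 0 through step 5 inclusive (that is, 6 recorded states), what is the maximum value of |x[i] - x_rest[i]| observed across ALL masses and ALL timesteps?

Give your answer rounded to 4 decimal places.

Answer: 2.0929

Derivation:
Step 0: x=[2.0000 6.0000 10.0000 15.0000] v=[0.0000 0.0000 0.0000 0.0000]
Step 1: x=[2.3200 6.0000 10.1600 14.8400] v=[1.6000 0.0000 0.8000 -0.8000]
Step 2: x=[2.8576 6.0768 10.4032 14.5712] v=[2.6880 0.3840 1.2160 -1.3440]
Step 3: x=[3.4531 6.3308 10.6211 14.2755] v=[2.9773 1.2698 1.0893 -1.4784]
Step 4: x=[3.9565 6.8108 10.7372 14.0351] v=[2.5170 2.3999 0.5806 -1.2019]
Step 5: x=[4.2835 7.4623 10.7528 13.9071] v=[1.6352 3.2576 0.0778 -0.6402]
Max displacement = 2.0929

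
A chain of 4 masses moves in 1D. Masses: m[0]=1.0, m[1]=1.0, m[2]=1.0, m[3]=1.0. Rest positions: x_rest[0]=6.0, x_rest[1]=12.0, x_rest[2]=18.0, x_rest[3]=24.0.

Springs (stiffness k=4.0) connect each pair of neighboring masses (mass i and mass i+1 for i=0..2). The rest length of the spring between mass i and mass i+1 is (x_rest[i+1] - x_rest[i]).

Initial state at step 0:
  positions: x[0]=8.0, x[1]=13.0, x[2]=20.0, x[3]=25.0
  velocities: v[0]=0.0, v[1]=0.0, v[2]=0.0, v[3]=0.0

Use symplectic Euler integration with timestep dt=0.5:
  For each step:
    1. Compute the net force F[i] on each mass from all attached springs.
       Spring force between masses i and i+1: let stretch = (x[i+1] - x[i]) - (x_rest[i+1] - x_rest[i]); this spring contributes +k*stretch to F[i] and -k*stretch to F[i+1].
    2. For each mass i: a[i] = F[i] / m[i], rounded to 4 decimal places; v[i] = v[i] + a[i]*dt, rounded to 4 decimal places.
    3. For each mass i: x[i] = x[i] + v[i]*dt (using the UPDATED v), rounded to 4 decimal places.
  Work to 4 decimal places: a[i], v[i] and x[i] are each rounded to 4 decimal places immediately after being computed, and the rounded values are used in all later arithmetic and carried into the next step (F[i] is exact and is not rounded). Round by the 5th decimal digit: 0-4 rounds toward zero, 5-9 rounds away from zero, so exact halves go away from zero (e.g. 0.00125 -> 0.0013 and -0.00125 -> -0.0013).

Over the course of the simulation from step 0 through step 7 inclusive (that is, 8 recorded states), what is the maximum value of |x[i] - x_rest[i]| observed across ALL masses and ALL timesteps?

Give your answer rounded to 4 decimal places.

Answer: 3.0000

Derivation:
Step 0: x=[8.0000 13.0000 20.0000 25.0000] v=[0.0000 0.0000 0.0000 0.0000]
Step 1: x=[7.0000 15.0000 18.0000 26.0000] v=[-2.0000 4.0000 -4.0000 2.0000]
Step 2: x=[8.0000 12.0000 21.0000 25.0000] v=[2.0000 -6.0000 6.0000 -2.0000]
Step 3: x=[7.0000 14.0000 19.0000 26.0000] v=[-2.0000 4.0000 -4.0000 2.0000]
Step 4: x=[7.0000 14.0000 19.0000 26.0000] v=[0.0000 0.0000 0.0000 0.0000]
Step 5: x=[8.0000 12.0000 21.0000 25.0000] v=[2.0000 -4.0000 4.0000 -2.0000]
Step 6: x=[7.0000 15.0000 18.0000 26.0000] v=[-2.0000 6.0000 -6.0000 2.0000]
Step 7: x=[8.0000 13.0000 20.0000 25.0000] v=[2.0000 -4.0000 4.0000 -2.0000]
Max displacement = 3.0000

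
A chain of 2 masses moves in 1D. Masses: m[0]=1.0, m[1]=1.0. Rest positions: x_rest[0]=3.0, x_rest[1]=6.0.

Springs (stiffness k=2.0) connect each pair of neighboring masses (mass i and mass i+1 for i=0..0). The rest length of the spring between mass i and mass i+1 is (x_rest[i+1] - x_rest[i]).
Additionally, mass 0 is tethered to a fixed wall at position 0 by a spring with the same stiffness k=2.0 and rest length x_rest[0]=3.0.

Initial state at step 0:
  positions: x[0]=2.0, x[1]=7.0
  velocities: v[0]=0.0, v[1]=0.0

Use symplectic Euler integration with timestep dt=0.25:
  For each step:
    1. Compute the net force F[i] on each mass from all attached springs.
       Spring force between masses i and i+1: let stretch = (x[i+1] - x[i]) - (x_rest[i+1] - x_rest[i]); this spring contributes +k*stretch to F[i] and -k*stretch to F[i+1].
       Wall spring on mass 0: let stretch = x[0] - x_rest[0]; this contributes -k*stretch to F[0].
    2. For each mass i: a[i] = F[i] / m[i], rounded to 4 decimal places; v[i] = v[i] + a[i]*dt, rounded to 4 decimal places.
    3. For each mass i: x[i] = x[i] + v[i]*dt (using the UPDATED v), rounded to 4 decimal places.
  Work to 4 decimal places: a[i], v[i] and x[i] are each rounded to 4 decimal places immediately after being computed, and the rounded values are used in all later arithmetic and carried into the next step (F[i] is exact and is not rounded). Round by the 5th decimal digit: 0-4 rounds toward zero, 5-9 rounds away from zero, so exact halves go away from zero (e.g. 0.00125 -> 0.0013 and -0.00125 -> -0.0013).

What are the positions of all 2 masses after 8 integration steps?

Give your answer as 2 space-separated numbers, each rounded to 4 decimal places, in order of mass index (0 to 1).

Answer: 2.6853 6.0846

Derivation:
Step 0: x=[2.0000 7.0000] v=[0.0000 0.0000]
Step 1: x=[2.3750 6.7500] v=[1.5000 -1.0000]
Step 2: x=[3.0000 6.3281] v=[2.5000 -1.6875]
Step 3: x=[3.6660 5.8652] v=[2.6641 -1.8516]
Step 4: x=[4.1487 5.5024] v=[1.9307 -1.4512]
Step 5: x=[4.2820 5.3454] v=[0.5332 -0.6281]
Step 6: x=[4.0130 5.4305] v=[-1.0761 0.3402]
Step 7: x=[3.4195 5.7134] v=[-2.3739 1.1315]
Step 8: x=[2.6853 6.0846] v=[-2.9367 1.4846]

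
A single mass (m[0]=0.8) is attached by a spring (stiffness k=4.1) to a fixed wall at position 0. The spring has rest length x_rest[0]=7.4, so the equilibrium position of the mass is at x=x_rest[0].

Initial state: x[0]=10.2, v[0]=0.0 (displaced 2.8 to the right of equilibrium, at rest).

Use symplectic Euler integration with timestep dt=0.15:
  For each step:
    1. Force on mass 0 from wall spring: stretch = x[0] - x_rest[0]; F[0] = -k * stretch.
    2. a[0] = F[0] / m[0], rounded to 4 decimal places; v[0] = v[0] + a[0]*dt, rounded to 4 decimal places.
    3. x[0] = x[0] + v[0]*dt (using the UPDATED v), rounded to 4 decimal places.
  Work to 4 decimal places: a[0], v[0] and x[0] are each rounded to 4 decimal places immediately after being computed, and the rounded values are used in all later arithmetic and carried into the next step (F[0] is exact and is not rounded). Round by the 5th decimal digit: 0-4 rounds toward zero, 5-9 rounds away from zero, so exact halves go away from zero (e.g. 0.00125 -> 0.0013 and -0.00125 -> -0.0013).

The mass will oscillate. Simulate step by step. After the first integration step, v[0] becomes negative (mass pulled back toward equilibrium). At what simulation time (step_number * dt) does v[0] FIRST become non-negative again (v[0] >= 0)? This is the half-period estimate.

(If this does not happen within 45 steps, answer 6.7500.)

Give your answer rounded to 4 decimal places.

Answer: 1.5000

Derivation:
Step 0: x=[10.2000] v=[0.0000]
Step 1: x=[9.8771] v=[-2.1525]
Step 2: x=[9.2686] v=[-4.0568]
Step 3: x=[8.4446] v=[-5.4933]
Step 4: x=[7.5002] v=[-6.2963]
Step 5: x=[6.5442] v=[-6.3733]
Step 6: x=[5.6869] v=[-5.7154]
Step 7: x=[5.0271] v=[-4.3985]
Step 8: x=[4.6410] v=[-2.5743]
Step 9: x=[4.5730] v=[-0.4533]
Step 10: x=[4.8310] v=[1.7200]
First v>=0 after going negative at step 10, time=1.5000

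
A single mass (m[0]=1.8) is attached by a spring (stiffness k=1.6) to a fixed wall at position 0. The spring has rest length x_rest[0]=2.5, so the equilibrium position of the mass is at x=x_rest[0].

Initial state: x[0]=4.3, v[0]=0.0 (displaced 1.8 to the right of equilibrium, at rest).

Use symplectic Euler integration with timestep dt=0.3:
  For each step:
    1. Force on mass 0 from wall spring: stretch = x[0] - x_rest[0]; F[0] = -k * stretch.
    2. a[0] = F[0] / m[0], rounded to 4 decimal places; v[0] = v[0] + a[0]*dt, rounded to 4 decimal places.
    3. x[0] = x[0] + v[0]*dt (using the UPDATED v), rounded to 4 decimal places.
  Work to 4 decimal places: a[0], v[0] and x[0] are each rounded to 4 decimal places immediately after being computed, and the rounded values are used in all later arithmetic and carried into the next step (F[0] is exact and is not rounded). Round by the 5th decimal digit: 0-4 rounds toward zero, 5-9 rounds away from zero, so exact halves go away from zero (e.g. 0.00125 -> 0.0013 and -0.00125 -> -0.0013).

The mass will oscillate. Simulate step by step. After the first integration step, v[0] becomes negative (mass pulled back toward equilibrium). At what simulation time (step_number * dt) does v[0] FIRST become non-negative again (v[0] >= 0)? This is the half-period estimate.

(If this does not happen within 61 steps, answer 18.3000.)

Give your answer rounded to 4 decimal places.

Step 0: x=[4.3000] v=[0.0000]
Step 1: x=[4.1560] v=[-0.4800]
Step 2: x=[3.8795] v=[-0.9216]
Step 3: x=[3.4927] v=[-1.2895]
Step 4: x=[3.0264] v=[-1.5542]
Step 5: x=[2.5180] v=[-1.6946]
Step 6: x=[2.0082] v=[-1.6994]
Step 7: x=[1.5377] v=[-1.5682]
Step 8: x=[1.1442] v=[-1.3116]
Step 9: x=[0.8592] v=[-0.9500]
Step 10: x=[0.7055] v=[-0.5125]
Step 11: x=[0.6953] v=[-0.0340]
Step 12: x=[0.8295] v=[0.4473]
First v>=0 after going negative at step 12, time=3.6000

Answer: 3.6000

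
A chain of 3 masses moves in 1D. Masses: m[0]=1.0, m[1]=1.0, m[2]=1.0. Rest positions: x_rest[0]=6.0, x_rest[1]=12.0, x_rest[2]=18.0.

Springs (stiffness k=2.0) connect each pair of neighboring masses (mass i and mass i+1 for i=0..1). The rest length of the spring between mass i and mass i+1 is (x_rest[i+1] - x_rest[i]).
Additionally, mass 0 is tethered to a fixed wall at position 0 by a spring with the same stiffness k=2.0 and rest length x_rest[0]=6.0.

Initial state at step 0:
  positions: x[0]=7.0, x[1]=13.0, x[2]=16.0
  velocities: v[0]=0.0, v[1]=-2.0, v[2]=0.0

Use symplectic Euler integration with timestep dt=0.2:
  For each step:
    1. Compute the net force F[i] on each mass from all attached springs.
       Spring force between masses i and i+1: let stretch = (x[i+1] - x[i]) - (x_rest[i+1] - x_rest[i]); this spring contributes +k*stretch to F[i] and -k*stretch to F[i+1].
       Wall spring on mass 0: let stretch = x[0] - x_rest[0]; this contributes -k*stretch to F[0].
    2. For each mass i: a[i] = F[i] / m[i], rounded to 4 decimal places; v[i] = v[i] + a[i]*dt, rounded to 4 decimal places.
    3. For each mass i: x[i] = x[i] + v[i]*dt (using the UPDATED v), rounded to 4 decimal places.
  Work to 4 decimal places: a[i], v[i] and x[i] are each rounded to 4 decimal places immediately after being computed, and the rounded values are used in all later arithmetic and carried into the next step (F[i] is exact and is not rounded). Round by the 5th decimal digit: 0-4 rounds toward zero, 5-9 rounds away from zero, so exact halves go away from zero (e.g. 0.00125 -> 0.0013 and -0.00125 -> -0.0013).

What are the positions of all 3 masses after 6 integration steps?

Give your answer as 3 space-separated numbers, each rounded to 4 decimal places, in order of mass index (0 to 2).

Answer: 4.5860 9.7862 18.1378

Derivation:
Step 0: x=[7.0000 13.0000 16.0000] v=[0.0000 -2.0000 0.0000]
Step 1: x=[6.9200 12.3600 16.2400] v=[-0.4000 -3.2000 1.2000]
Step 2: x=[6.7216 11.5952 16.6496] v=[-0.9920 -3.8240 2.0480]
Step 3: x=[6.3754 10.8449 17.1348] v=[-1.7312 -3.7517 2.4262]
Step 4: x=[5.8767 10.2402 17.5968] v=[-2.4936 -3.0235 2.3102]
Step 5: x=[5.2569 9.8749 17.9503] v=[-3.0989 -1.8263 1.7676]
Step 6: x=[4.5860 9.7862 18.1378] v=[-3.3545 -0.4433 0.9374]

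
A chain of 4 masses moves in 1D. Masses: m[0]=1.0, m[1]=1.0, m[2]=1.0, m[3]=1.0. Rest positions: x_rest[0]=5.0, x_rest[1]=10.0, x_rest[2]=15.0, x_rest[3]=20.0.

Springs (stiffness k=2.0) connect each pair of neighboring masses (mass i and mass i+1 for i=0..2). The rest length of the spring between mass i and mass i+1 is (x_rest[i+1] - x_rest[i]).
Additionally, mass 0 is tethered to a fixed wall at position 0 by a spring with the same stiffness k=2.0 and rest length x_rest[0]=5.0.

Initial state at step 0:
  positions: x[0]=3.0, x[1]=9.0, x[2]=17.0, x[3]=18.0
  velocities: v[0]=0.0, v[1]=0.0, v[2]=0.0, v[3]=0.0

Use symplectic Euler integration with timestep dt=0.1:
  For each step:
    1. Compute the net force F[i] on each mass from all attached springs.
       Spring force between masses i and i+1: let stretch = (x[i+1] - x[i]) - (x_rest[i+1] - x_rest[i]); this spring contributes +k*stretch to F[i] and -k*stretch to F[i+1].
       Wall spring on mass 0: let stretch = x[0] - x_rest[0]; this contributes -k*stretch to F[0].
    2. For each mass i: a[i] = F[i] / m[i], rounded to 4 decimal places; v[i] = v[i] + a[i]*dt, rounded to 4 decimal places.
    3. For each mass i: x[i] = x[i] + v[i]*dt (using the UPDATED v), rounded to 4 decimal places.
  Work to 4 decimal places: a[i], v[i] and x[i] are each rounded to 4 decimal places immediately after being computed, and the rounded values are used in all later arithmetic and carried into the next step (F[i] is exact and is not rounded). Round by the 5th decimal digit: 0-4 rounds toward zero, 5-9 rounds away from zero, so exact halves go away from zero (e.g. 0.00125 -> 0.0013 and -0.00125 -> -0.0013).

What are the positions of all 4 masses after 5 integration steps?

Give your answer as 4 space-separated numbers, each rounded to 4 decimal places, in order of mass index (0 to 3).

Answer: 3.8441 9.4950 15.1670 19.0529

Derivation:
Step 0: x=[3.0000 9.0000 17.0000 18.0000] v=[0.0000 0.0000 0.0000 0.0000]
Step 1: x=[3.0600 9.0400 16.8600 18.0800] v=[0.6000 0.4000 -1.4000 0.8000]
Step 2: x=[3.1784 9.1168 16.5880 18.2356] v=[1.1840 0.7680 -2.7200 1.5560]
Step 3: x=[3.3520 9.2243 16.1995 18.4583] v=[1.7360 1.0746 -3.8847 2.2265]
Step 4: x=[3.5760 9.3538 15.7167 18.7358] v=[2.2401 1.2952 -4.8280 2.7747]
Step 5: x=[3.8441 9.4950 15.1670 19.0529] v=[2.6805 1.4122 -5.4968 3.1709]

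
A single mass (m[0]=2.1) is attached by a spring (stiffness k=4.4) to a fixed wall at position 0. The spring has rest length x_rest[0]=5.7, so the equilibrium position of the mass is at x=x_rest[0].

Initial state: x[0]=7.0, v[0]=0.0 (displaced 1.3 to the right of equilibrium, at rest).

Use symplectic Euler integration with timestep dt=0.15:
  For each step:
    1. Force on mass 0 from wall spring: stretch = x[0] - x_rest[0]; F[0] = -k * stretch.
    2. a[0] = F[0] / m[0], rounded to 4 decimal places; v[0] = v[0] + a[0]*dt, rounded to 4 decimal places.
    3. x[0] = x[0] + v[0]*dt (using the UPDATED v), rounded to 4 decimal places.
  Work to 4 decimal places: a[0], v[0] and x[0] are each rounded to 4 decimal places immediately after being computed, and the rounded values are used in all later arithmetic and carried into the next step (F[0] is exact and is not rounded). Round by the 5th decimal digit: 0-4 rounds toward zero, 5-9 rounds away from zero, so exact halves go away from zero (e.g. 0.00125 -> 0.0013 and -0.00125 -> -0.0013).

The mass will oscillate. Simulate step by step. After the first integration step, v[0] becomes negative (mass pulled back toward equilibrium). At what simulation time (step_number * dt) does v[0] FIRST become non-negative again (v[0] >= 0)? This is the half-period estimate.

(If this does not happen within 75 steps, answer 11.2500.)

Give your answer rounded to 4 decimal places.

Step 0: x=[7.0000] v=[0.0000]
Step 1: x=[6.9387] v=[-0.4086]
Step 2: x=[6.8190] v=[-0.7979]
Step 3: x=[6.6466] v=[-1.1496]
Step 4: x=[6.4295] v=[-1.4471]
Step 5: x=[6.1780] v=[-1.6764]
Step 6: x=[5.9040] v=[-1.8266]
Step 7: x=[5.6204] v=[-1.8907]
Step 8: x=[5.3405] v=[-1.8657]
Step 9: x=[5.0776] v=[-1.7527]
Step 10: x=[4.8440] v=[-1.5571]
Step 11: x=[4.6508] v=[-1.2881]
Step 12: x=[4.5070] v=[-0.9584]
Step 13: x=[4.4195] v=[-0.5835]
Step 14: x=[4.3923] v=[-0.1811]
Step 15: x=[4.4268] v=[0.2299]
First v>=0 after going negative at step 15, time=2.2500

Answer: 2.2500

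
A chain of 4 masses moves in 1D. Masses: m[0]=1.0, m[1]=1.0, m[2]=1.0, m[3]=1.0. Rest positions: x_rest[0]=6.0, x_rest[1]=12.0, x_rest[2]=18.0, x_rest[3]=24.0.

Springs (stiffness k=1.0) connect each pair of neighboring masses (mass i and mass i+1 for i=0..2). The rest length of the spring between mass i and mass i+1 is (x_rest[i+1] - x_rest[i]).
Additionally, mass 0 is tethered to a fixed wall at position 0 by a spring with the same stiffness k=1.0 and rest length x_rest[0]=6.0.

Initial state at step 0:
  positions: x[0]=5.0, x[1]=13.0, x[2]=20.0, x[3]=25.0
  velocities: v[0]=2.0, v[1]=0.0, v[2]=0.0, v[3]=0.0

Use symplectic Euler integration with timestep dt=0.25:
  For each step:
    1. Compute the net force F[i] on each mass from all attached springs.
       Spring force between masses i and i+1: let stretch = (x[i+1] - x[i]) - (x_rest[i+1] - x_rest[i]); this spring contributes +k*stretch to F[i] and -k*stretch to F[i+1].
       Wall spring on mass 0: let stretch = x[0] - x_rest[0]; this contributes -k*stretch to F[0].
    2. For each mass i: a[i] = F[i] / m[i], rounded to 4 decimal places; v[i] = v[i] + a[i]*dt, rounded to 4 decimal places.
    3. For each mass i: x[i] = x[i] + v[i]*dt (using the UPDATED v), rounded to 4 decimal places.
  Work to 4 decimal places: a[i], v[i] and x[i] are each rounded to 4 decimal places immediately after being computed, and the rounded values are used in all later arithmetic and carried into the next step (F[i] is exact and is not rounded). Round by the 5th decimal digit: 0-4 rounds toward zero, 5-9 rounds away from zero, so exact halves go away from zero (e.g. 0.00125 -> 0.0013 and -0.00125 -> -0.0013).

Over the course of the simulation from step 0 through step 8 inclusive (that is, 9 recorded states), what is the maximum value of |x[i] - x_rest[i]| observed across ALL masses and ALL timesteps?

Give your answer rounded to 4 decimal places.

Step 0: x=[5.0000 13.0000 20.0000 25.0000] v=[2.0000 0.0000 0.0000 0.0000]
Step 1: x=[5.6875 12.9375 19.8750 25.0625] v=[2.7500 -0.2500 -0.5000 0.2500]
Step 2: x=[6.4727 12.8555 19.6406 25.1758] v=[3.1406 -0.3281 -0.9375 0.4531]
Step 3: x=[7.2522 12.7986 19.3281 25.3181] v=[3.1181 -0.2275 -1.2500 0.5693]
Step 4: x=[7.9251 12.8032 18.9819 25.4611] v=[2.6917 0.0183 -1.3849 0.5718]
Step 5: x=[8.4076 12.8891 18.6545 25.5741] v=[1.9300 0.3435 -1.3098 0.4520]
Step 6: x=[8.6447 13.0552 18.3992 25.6296] v=[0.9485 0.6645 -1.0213 0.2221]
Step 7: x=[8.6172 13.2797 18.2618 25.6082] v=[-0.1101 0.8979 -0.5497 -0.0855]
Step 8: x=[8.3425 13.5242 18.2722 25.5027] v=[-1.0988 0.9778 0.0414 -0.4221]
Max displacement = 2.6447

Answer: 2.6447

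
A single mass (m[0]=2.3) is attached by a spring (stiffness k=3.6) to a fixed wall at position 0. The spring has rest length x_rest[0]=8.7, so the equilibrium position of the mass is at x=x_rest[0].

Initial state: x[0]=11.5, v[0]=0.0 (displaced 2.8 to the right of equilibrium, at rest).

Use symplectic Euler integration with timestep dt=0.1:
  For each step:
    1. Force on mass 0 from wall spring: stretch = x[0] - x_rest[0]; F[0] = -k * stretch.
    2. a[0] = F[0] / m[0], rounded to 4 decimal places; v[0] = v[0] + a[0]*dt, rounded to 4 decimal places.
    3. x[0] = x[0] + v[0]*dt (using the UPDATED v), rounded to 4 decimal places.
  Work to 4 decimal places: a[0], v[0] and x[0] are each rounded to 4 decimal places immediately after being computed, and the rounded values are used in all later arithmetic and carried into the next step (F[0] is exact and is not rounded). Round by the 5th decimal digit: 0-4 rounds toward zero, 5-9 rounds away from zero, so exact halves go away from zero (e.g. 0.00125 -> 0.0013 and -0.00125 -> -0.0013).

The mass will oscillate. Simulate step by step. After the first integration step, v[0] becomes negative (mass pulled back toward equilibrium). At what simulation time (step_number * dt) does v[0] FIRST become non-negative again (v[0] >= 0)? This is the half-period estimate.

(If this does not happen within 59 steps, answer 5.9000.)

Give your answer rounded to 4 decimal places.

Answer: 2.6000

Derivation:
Step 0: x=[11.5000] v=[0.0000]
Step 1: x=[11.4562] v=[-0.4383]
Step 2: x=[11.3692] v=[-0.8697]
Step 3: x=[11.2405] v=[-1.2875]
Step 4: x=[11.0720] v=[-1.6851]
Step 5: x=[10.8664] v=[-2.0564]
Step 6: x=[10.6269] v=[-2.3955]
Step 7: x=[10.3572] v=[-2.6971]
Step 8: x=[10.0616] v=[-2.9565]
Step 9: x=[9.7446] v=[-3.1696]
Step 10: x=[9.4113] v=[-3.3331]
Step 11: x=[9.0669] v=[-3.4444]
Step 12: x=[8.7167] v=[-3.5018]
Step 13: x=[8.3663] v=[-3.5044]
Step 14: x=[8.0211] v=[-3.4522]
Step 15: x=[7.6865] v=[-3.3459]
Step 16: x=[7.3678] v=[-3.1873]
Step 17: x=[7.0699] v=[-2.9788]
Step 18: x=[6.7975] v=[-2.7237]
Step 19: x=[6.5549] v=[-2.4259]
Step 20: x=[6.3459] v=[-2.0902]
Step 21: x=[6.1737] v=[-1.7217]
Step 22: x=[6.0411] v=[-1.3263]
Step 23: x=[5.9501] v=[-0.9101]
Step 24: x=[5.9021] v=[-0.4797]
Step 25: x=[5.8979] v=[-0.0418]
Step 26: x=[5.9376] v=[0.3968]
First v>=0 after going negative at step 26, time=2.6000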